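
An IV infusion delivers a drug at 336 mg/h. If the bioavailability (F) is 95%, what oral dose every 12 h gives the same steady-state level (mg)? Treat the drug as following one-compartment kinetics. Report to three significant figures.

To maintain the same Css, the systemic dosing rate must be unchanged: F·D/τ = infusion rate.
D = rate × τ / F = 336 × 12 / 0.95 = 4244 mg

4240 mg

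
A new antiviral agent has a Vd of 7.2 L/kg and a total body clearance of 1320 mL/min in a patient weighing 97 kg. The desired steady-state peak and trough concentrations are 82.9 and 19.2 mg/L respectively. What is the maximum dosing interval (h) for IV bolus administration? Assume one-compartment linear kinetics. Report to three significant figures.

Vd(total) = 97 kg × 7.2 L/kg = 698.4 L
Convert clearance: 1320 mL/min × 60 min/h ÷ 1000 mL/L = 79.20 L/h
k = CL / Vd = 79.20 / 698.4 = 0.1134 h⁻¹
Between IV bolus doses, concentration decays as C = C₀·e^(−kτ), so C_peak/C_trough = e^(kτ).
τ_max = ln(C_peak/C_trough) / k = ln(82.9/19.2) / 0.1134 = 1.463 / 0.1134 = 12.90 h

12.9 h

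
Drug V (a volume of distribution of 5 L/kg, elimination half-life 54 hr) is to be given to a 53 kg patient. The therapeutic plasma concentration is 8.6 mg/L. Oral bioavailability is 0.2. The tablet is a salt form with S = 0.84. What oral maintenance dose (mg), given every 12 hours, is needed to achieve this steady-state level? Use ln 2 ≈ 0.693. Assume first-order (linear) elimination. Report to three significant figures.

Total Vd = 5 × 53 = 265.0 L
CL = ln 2 · Vd / t½ = 0.693 × 265.0 / 54 = 3.401 L/h
D = CL × Css × τ / F / S = 3.401 × 8.6 × 12 / 0.2 / 0.84 = 2089 mg

2090 mg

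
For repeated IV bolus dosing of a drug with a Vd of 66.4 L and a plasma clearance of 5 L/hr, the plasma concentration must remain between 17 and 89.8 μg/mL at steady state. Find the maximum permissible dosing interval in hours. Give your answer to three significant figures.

22.1 h

k = CL / Vd = 5.000 / 66.40 = 0.07530 h⁻¹
Between IV bolus doses, concentration decays as C = C₀·e^(−kτ), so C_peak/C_trough = e^(kτ).
τ_max = ln(C_peak/C_trough) / k = ln(89.8/17) / 0.07530 = 1.664 / 0.07530 = 22.10 h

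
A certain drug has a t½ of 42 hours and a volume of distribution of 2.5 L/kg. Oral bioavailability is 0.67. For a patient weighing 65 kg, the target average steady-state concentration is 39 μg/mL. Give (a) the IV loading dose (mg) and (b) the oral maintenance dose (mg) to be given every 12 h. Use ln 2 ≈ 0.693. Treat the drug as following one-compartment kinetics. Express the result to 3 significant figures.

(a) 6340 mg; (b) 1870 mg

Total Vd = 2.5 × 65 = 162.5 L
LD = Vd × C = 162.5 × 39 = 6338 mg
CL = 0.693 × Vd / t½ = 0.693 × 162.5 / 42 = 2.681 L/h
D = CL × Css × τ / F = 2.681 × 39 × 12 / 0.67 = 1873 mg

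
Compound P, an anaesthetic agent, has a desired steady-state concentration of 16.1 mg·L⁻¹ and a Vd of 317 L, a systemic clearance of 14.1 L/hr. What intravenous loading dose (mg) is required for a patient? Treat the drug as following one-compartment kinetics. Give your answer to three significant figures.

5100 mg

The loading dose fills Vd to the target concentration.
LD = Vd × C = 317.0 × 16.10 = 5104 mg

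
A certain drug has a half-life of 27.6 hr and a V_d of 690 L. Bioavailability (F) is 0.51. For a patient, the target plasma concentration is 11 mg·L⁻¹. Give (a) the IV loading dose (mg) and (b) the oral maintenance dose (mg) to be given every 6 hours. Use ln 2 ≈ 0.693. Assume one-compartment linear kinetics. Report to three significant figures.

(a) 7590 mg; (b) 2240 mg

LD = Vd × C = 690.0 × 11 = 7590 mg
CL = 0.693 × Vd / t½ = 0.693 × 690.0 / 27.6 = 17.33 L/h
D = CL × Css × τ / F = 17.33 × 11 × 6 / 0.51 = 2243 mg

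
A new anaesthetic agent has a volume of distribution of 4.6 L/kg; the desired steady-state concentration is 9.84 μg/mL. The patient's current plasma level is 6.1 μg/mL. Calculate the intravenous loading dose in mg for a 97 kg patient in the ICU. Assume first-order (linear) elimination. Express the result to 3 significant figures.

Vd(total) = 97 kg × 4.6 L/kg = 446.2 L
The loading dose fills Vd to the target concentration.
Concentration deficit ΔC = 9.84 − 6.1 = 3.740 mg/L
LD = Vd × ΔC = 446.2 × 3.740 = 1669 mg

1670 mg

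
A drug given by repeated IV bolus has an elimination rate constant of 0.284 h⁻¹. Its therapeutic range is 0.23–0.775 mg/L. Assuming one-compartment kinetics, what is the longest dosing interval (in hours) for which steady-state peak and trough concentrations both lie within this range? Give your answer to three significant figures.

Between IV bolus doses, concentration decays as C = C₀·e^(−kτ), so C_peak/C_trough = e^(kτ).
τ_max = ln(C_peak/C_trough) / k = ln(0.775/0.23) / 0.2840 = 1.215 / 0.2840 = 4.278 h

4.28 h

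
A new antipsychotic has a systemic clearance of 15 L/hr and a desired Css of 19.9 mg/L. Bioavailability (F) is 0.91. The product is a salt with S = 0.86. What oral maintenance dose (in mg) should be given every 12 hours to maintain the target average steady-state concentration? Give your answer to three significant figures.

D = CL × Css × τ / F / S = 15.00 × 19.9 × 12 / 0.91 / 0.86 = 4577 mg

4580 mg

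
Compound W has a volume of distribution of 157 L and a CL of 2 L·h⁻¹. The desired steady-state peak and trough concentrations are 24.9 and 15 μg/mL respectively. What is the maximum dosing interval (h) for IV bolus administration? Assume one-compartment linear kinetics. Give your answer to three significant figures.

k = CL / Vd = 2.000 / 157.0 = 0.01274 h⁻¹
Between IV bolus doses, concentration decays as C = C₀·e^(−kτ), so C_peak/C_trough = e^(kτ).
τ_max = ln(C_peak/C_trough) / k = ln(24.9/15) / 0.01274 = 0.5068 / 0.01274 = 39.78 h

39.8 h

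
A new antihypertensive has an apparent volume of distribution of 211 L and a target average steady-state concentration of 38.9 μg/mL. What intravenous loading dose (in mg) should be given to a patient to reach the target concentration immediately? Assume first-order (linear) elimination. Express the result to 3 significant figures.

8210 mg

The loading dose fills Vd to the target concentration.
LD = Vd × C = 211.0 × 38.90 = 8208 mg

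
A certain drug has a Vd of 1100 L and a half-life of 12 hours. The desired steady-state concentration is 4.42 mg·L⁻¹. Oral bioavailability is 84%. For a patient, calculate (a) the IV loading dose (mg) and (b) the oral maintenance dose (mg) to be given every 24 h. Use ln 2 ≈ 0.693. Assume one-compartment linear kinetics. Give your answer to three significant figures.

LD = Vd × C = 1100 × 4.42 = 4862 mg
CL = 0.693 × Vd / t½ = 0.693 × 1100 / 12 = 63.53 L/h
D = CL × Css × τ / F = 63.53 × 4.42 × 24 / 0.84 = 8023 mg

(a) 4860 mg; (b) 8020 mg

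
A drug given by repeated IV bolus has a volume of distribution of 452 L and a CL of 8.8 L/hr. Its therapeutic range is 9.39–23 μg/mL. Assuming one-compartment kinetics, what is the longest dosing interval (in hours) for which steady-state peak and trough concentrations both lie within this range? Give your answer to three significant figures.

k = CL / Vd = 8.800 / 452.0 = 0.01947 h⁻¹
Between IV bolus doses, concentration decays as C = C₀·e^(−kτ), so C_peak/C_trough = e^(kτ).
τ_max = ln(C_peak/C_trough) / k = ln(23/9.39) / 0.01947 = 0.8958 / 0.01947 = 46.01 h

46.0 h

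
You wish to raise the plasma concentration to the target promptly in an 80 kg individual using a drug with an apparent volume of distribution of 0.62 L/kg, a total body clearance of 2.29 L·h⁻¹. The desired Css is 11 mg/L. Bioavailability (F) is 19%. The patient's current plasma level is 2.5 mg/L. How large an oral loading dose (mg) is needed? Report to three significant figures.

Vd(total) = 80 kg × 0.62 L/kg = 49.60 L
Concentration deficit ΔC = 11 − 2.5 = 8.500 mg/L
LD = Vd × ΔC / F = 49.60 × 8.500 / 0.19 = 2219 mg

2220 mg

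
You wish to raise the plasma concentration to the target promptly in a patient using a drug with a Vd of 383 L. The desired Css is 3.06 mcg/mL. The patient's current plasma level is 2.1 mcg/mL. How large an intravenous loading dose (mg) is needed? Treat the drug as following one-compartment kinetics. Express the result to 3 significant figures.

368 mg

The loading dose fills Vd to the target concentration.
Concentration deficit ΔC = 3.06 − 2.1 = 0.9600 mg/L
LD = Vd × ΔC = 383.0 × 0.9600 = 367.7 mg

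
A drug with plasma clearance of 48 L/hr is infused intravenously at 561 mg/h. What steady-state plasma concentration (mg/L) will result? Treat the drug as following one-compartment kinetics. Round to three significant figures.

11.7 mg/L

Css = rate / CL = 561 / 48.00 = 11.69 mg/L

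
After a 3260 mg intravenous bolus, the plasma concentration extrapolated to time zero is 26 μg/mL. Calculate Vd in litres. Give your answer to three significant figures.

125 L

Immediately after an IV bolus, C₀ = Dose / Vd, so Vd = Dose / C₀.
Vd = 3260 / 26 = 125.4 L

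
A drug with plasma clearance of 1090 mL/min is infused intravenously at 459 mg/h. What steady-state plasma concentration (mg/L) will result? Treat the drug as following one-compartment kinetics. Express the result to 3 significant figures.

CL = 1090 mL/min = 1090 × 0.06 = 65.40 L/h
Css = rate / CL = 459 / 65.40 = 7.018 mg/L

7.02 mg/L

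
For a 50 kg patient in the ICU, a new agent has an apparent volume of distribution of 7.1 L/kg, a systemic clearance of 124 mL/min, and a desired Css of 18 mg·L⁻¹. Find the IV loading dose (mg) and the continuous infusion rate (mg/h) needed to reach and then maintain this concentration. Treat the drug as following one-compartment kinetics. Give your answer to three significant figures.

Total Vd = 7.1 × 50 = 355.0 L
Loading: fill Vd to C_target → 355.0 L × 18 mg/L = 6390 mg
Convert clearance: 124 mL/min × 60 min/h ÷ 1000 mL/L = 7.440 L/h
Infusion rate = 7.440 L/h × 18 mg/L = 133.9 mg/h

(a) 6390 mg; (b) 134 mg/h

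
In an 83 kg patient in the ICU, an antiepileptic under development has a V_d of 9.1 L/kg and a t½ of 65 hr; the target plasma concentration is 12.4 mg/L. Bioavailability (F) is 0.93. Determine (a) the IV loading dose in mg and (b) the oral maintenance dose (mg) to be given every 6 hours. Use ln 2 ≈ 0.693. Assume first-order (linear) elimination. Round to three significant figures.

Vd = 9.1 L/kg × 83 kg = 755.3 L
LD = Vd × C = 755.3 × 12.4 = 9366 mg
CL = 0.693 × Vd / t½ = 0.693 × 755.3 / 65 = 8.053 L/h
D = CL × Css × τ / F = 8.053 × 12.4 × 6 / 0.93 = 644.2 mg

(a) 9370 mg; (b) 644 mg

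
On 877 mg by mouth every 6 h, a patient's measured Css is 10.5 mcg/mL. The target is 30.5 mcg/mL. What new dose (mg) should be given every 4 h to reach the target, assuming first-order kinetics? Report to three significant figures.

With linear kinetics, Css is proportional to dose rate (D/τ) at fixed clearance.
D₂ = D₁ × (Css,target / Css,current) × (τ₂/τ₁) = 877 × (30.5/10.5) × (4/6) = 1698 mg

1700 mg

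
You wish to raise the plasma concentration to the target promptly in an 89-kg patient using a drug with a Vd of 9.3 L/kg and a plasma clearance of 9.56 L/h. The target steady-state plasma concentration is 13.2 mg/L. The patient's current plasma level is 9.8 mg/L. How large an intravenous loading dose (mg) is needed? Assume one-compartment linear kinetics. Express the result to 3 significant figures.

Vd = 9.3 L/kg × 89 kg = 827.7 L
Concentration deficit ΔC = 13.2 − 9.8 = 3.400 mg/L
LD = Vd × ΔC = 827.7 × 3.400 = 2814 mg

2810 mg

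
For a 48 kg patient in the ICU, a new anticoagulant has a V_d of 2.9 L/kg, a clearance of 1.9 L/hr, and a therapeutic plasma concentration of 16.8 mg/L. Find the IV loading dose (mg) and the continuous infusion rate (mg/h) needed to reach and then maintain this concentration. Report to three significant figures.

(a) 2340 mg; (b) 31.9 mg/h

Vd = 2.9 L/kg × 48 kg = 139.2 L
Loading dose = Vd × C = 139.2 × 16.8 = 2339 mg
Maintenance infusion rate = CL × Css = 1.900 × 16.8 = 31.92 mg/h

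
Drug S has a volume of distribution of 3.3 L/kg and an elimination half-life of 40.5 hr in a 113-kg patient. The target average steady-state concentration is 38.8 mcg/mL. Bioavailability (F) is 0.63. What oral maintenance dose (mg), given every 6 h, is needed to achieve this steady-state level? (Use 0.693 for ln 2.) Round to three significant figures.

2360 mg

Total Vd = 3.3 × 113 = 372.9 L
k = 0.693/40.5 = 0.01711 h⁻¹, so CL = k·Vd = 0.01711 × 372.9 = 6.380 L/h
D = CL × Css × τ / F = 6.380 × 38.8 × 6 / 0.63 = 2358 mg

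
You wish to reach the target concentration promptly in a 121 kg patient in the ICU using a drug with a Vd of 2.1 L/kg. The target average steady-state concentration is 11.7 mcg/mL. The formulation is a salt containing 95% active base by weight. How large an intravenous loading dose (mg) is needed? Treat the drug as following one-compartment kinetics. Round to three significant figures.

3130 mg

Vd(total) = 121 kg × 2.1 L/kg = 254.1 L
The loading dose fills Vd to the target concentration.
LD = Vd × C / S = 254.1 × 11.70 / 0.95 = 3129 mg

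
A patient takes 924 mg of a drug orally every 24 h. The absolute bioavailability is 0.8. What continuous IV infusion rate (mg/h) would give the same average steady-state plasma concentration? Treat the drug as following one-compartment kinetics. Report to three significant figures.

Equivalent systemic input: infusion rate = F·D/τ.
Rate = 0.8 × 924 / 24 = 30.80 mg/h

30.8 mg/h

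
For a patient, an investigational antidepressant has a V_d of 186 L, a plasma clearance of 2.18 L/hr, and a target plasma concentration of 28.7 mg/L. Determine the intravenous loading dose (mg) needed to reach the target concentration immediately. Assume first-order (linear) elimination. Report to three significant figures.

LD is governed by Vd — clearance does not enter the loading-dose calculation.
LD = Vd × C = 186.0 × 28.70 = 5338 mg

5340 mg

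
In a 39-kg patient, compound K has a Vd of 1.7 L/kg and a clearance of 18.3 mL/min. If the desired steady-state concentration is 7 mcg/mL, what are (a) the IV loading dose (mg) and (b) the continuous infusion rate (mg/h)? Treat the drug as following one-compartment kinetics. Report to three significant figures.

Vd = 1.7 L/kg × 39 kg = 66.30 L
Loading dose = Vd × C = 66.30 × 7 = 464.1 mg
CL = 18.3 mL/min × 60/1000 = 1.098 L/h
Maintenance infusion rate = CL × Css = 1.098 × 7 = 7.686 mg/h

(a) 464 mg; (b) 7.69 mg/h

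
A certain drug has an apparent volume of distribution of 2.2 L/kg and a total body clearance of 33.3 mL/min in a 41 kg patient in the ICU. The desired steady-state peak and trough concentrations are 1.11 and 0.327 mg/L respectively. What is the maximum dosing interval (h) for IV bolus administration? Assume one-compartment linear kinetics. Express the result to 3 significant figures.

Vd = 2.2 L/kg × 41 kg = 90.20 L
Convert clearance: 33.3 mL/min × 60 min/h ÷ 1000 mL/L = 1.998 L/h
k = CL / Vd = 1.998 / 90.20 = 0.02215 h⁻¹
Between IV bolus doses, concentration decays as C = C₀·e^(−kτ), so C_peak/C_trough = e^(kτ).
τ_max = ln(C_peak/C_trough) / k = ln(1.11/0.327) / 0.02215 = 1.222 / 0.02215 = 55.17 h

55.2 h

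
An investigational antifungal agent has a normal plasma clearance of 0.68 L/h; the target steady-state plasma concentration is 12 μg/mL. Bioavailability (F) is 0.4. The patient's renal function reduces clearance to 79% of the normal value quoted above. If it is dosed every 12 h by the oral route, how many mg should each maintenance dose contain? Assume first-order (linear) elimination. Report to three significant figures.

Patient clearance = 0.79 × 0.6800 = 0.5372 L/h
D = CL × Css × τ / F = 0.5372 × 12 × 12 / 0.4 = 193.4 mg

193 mg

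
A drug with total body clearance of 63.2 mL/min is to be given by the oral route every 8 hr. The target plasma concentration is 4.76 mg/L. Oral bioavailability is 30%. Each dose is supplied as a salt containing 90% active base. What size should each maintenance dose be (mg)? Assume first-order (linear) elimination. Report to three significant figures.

535 mg

Convert clearance: 63.2 mL/min × 60 min/h ÷ 1000 mL/L = 3.792 L/h
D = CL × Css × τ / F / S = 3.792 × 4.76 × 8 / 0.3 / 0.9 = 534.8 mg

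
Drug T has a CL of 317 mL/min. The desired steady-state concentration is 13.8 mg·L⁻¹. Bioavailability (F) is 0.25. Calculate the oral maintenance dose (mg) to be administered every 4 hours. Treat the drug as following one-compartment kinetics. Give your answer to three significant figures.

CL = 317 mL/min × 60/1000 = 19.02 L/h
D = CL × Css × τ / F = 19.02 × 13.8 × 4 / 0.25 = 4200 mg

4200 mg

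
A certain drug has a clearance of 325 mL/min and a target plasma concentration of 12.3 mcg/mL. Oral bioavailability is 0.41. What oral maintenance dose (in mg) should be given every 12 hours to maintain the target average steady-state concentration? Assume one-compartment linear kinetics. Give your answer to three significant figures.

CL = 325 mL/min = 325 × 0.06 = 19.50 L/h
D = CL × Css × τ / F = 19.50 × 12.3 × 12 / 0.41 = 7020 mg

7020 mg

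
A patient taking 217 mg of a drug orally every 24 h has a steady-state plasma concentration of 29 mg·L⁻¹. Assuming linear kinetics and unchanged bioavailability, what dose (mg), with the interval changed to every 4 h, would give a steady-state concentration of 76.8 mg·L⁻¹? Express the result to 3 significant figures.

With linear kinetics, Css is proportional to dose rate (D/τ) at fixed clearance.
D₂ = D₁ × (Css,target / Css,current) × (τ₂/τ₁) = 217 × (76.8/29) × (4/24) = 95.78 mg

95.8 mg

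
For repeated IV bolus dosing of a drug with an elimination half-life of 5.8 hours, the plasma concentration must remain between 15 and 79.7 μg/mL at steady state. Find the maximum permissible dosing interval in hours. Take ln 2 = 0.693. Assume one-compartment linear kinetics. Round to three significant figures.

14.0 h

k = 0.693 / t½ = 0.693 / 5.8 = 0.1195 h⁻¹
Between IV bolus doses, concentration decays as C = C₀·e^(−kτ), so C_peak/C_trough = e^(kτ).
τ_max = ln(C_peak/C_trough) / k = ln(79.7/15) / 0.1195 = 1.670 / 0.1195 = 13.97 h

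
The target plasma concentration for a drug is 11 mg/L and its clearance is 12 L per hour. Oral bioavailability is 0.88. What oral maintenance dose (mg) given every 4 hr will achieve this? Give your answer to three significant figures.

D = CL × Css × τ / F = 12.00 × 11 × 4 / 0.88 = 600.0 mg

600 mg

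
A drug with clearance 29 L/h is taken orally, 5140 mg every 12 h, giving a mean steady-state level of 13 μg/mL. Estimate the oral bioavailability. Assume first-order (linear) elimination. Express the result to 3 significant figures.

0.880

F·D/τ = CL·Css at steady state → F = CL·Css·τ / D.
F = 29 × 13 × 12 / 5140 = 0.880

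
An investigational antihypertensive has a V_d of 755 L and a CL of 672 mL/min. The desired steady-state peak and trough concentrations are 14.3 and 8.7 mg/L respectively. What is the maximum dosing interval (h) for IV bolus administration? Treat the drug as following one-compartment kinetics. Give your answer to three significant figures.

CL = 672 mL/min = 672 × 0.06 = 40.32 L/h
k = CL / Vd = 40.32 / 755.0 = 0.05340 h⁻¹
Between IV bolus doses, concentration decays as C = C₀·e^(−kτ), so C_peak/C_trough = e^(kτ).
τ_max = ln(C_peak/C_trough) / k = ln(14.3/8.7) / 0.05340 = 0.4969 / 0.05340 = 9.305 h

9.31 h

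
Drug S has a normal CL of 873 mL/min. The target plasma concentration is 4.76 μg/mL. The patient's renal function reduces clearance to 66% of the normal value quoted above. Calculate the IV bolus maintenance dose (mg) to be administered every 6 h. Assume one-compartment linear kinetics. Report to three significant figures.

987 mg

Convert clearance: 873 mL/min × 60 min/h ÷ 1000 mL/L = 52.38 L/h
Patient clearance = 0.66 × 52.38 = 34.57 L/h
D = CL × Css × τ = 34.57 × 4.76 × 6 = 987.3 mg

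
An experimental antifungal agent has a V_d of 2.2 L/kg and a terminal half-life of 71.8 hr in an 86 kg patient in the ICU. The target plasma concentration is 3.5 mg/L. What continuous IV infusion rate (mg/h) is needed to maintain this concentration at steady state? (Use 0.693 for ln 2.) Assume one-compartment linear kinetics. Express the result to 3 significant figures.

Vd(total) = 86 kg × 2.2 L/kg = 189.2 L
k = 0.693/71.8 = 0.009652 h⁻¹, so CL = k·Vd = 0.009652 × 189.2 = 1.826 L/h
Infusion rate = CL × Css = 1.826 × 3.5 = 6.391 mg/h

6.39 mg/h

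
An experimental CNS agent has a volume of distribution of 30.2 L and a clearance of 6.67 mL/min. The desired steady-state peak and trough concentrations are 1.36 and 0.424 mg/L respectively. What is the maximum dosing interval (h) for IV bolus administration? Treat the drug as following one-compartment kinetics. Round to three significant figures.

Convert clearance: 6.67 mL/min × 60 min/h ÷ 1000 mL/L = 0.4002 L/h
k = CL / Vd = 0.4002 / 30.20 = 0.01325 h⁻¹
Between IV bolus doses, concentration decays as C = C₀·e^(−kτ), so C_peak/C_trough = e^(kτ).
τ_max = ln(C_peak/C_trough) / k = ln(1.36/0.424) / 0.01325 = 1.166 / 0.01325 = 88.00 h

88.0 h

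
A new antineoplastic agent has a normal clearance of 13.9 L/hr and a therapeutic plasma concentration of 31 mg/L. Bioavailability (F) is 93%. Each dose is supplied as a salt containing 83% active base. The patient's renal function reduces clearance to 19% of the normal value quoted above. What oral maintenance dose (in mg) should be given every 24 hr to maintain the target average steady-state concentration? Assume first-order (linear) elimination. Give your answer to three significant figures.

Patient clearance = 0.19 × 13.90 = 2.641 L/h
D = CL × Css × τ / F / S = 2.641 × 31 × 24 / 0.93 / 0.83 = 2546 mg

2550 mg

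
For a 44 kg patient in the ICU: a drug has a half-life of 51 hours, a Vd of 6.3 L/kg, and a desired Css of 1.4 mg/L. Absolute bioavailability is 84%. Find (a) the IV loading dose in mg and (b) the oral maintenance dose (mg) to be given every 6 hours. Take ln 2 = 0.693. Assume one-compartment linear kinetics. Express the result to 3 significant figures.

(a) 388 mg; (b) 37.7 mg

Vd(total) = 44 kg × 6.3 L/kg = 277.2 L
LD = Vd × C = 277.2 × 1.4 = 388.1 mg
CL = 0.693 × Vd / t½ = 0.693 × 277.2 / 51 = 3.767 L/h
D = CL × Css × τ / F = 3.767 × 1.4 × 6 / 0.84 = 37.67 mg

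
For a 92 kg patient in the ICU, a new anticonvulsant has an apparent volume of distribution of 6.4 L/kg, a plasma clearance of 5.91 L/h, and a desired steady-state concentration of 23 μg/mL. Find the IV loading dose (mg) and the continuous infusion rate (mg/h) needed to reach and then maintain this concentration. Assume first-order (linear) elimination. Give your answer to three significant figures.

Total Vd = 6.4 × 92 = 588.8 L
Loading: fill Vd to C_target → 588.8 L × 23 mg/L = 13540 mg
Infusion rate = 5.910 L/h × 23 mg/L = 135.9 mg/h

(a) 13500 mg; (b) 136 mg/h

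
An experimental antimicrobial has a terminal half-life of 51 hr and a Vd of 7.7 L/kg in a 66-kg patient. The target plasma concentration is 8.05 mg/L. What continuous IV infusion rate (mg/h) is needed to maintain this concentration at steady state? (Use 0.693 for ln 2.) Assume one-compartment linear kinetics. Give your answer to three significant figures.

55.6 mg/h

Total Vd = 7.7 × 66 = 508.2 L
CL = ln 2 · Vd / t½ = 0.693 × 508.2 / 51 = 6.906 L/h
Infusion rate = CL × Css = 6.906 × 8.05 = 55.59 mg/h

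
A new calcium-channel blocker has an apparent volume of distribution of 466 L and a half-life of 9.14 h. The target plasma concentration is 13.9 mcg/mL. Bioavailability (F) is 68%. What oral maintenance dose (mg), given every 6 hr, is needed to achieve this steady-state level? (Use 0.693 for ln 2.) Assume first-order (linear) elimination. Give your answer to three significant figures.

CL = 0.693 × Vd / t½ = 0.693 × 466.0 / 9.14 = 35.33 L/h
D = CL × Css × τ / F = 35.33 × 13.9 × 6 / 0.68 = 4333 mg

4330 mg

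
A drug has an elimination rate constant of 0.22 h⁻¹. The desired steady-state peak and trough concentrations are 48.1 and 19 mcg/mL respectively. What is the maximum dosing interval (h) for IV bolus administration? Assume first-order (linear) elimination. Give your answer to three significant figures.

Between IV bolus doses, concentration decays as C = C₀·e^(−kτ), so C_peak/C_trough = e^(kτ).
τ_max = ln(C_peak/C_trough) / k = ln(48.1/19) / 0.2200 = 0.9288 / 0.2200 = 4.222 h

4.22 h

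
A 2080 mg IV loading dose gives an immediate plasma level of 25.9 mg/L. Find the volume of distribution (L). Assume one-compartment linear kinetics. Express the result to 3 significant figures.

80.3 L

Immediately after an IV bolus, C₀ = Dose / Vd, so Vd = Dose / C₀.
Vd = 2080 / 25.9 = 80.31 L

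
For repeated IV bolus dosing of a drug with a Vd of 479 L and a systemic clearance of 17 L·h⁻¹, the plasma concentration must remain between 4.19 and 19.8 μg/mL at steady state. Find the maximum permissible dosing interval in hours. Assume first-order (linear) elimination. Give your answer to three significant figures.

43.8 h

k = CL / Vd = 17.00 / 479.0 = 0.03549 h⁻¹
Between IV bolus doses, concentration decays as C = C₀·e^(−kτ), so C_peak/C_trough = e^(kτ).
τ_max = ln(C_peak/C_trough) / k = ln(19.8/4.19) / 0.03549 = 1.553 / 0.03549 = 43.76 h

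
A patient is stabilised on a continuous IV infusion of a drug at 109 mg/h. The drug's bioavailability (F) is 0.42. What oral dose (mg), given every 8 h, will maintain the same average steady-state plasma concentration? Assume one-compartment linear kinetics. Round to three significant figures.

To maintain the same Css, the systemic dosing rate must be unchanged: F·D/τ = infusion rate.
D = rate × τ / F = 109 × 8 / 0.42 = 2076 mg

2080 mg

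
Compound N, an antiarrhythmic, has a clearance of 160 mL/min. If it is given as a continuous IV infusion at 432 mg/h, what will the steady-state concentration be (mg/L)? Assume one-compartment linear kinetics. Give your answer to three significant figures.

Convert clearance: 160 mL/min × 60 min/h ÷ 1000 mL/L = 9.600 L/h
Css = rate / CL = 432 / 9.600 = 45.00 mg/L

45.0 mg/L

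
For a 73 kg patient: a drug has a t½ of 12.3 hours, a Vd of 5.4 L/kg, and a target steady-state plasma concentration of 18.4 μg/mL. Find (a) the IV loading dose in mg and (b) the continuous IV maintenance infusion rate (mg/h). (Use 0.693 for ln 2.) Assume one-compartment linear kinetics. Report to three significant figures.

(a) 7250 mg; (b) 409 mg/h

Total Vd = 5.4 × 73 = 394.2 L
LD = Vd × C = 394.2 × 18.4 = 7253 mg
CL = 0.693 × Vd / t½ = 0.693 × 394.2 / 12.3 = 22.21 L/h
Infusion rate = CL × Css = 22.21 × 18.4 = 408.7 mg/h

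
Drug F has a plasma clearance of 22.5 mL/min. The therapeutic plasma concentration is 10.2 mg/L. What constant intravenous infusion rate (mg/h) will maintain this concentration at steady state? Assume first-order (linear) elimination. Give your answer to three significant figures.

13.8 mg/h

CL = 22.5 mL/min × 60/1000 = 1.350 L/h
Rate = CL × Css = 1.350 × 10.2 = 13.77 mg/h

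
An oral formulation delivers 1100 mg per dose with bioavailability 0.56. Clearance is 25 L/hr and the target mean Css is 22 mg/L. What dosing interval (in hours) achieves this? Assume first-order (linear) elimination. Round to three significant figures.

1.12 h

F·D/τ = CL·Css → τ = F·D / (CL·Css).
τ = 0.56 × 1100 / (25 × 22) = 1.120 h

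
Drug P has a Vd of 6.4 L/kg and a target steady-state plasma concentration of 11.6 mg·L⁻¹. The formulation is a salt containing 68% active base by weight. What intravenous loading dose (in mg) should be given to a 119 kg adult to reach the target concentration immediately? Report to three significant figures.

13000 mg

Vd(total) = 119 kg × 6.4 L/kg = 761.6 L
The loading dose fills Vd to the target concentration.
LD = Vd × C / S = 761.6 × 11.60 / 0.68 = 12990 mg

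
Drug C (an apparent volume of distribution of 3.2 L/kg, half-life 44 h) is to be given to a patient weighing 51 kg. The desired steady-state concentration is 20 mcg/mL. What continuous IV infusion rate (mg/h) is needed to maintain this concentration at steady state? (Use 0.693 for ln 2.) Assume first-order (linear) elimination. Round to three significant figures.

Vd(total) = 51 kg × 3.2 L/kg = 163.2 L
CL = ln 2 · Vd / t½ = 0.693 × 163.2 / 44 = 2.570 L/h
Infusion rate = CL × Css = 2.570 × 20 = 51.40 mg/h

51.4 mg/h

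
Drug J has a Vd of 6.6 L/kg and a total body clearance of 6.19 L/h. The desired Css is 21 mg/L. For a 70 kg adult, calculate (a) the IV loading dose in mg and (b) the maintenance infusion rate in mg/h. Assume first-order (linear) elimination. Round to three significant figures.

Total Vd = 6.6 × 70 = 462.0 L
Loading: fill Vd to C_target → 462.0 L × 21 mg/L = 9702 mg
Infusion rate = 6.190 L/h × 21 mg/L = 130.0 mg/h

(a) 9700 mg; (b) 130 mg/h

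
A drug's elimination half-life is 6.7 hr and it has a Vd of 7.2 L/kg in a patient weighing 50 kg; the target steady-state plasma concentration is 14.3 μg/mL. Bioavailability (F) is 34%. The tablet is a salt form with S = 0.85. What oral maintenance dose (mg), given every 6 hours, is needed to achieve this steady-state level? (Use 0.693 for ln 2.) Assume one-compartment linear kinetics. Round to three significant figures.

11100 mg

Vd = 7.2 L/kg × 50 kg = 360.0 L
CL = ln 2 · Vd / t½ = 0.693 × 360.0 / 6.7 = 37.24 L/h
D = CL × Css × τ / F / S = 37.24 × 14.3 × 6 / 0.34 / 0.85 = 11060 mg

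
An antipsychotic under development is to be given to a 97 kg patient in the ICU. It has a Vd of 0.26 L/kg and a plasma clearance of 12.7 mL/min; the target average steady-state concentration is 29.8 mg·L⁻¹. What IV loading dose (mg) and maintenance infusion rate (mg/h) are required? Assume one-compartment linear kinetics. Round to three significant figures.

Total Vd = 0.26 × 97 = 25.22 L
Loading dose = Vd × C = 25.22 × 29.8 = 751.6 mg
CL = 12.7 mL/min = 12.7 × 0.06 = 0.7620 L/h
Maintenance: replace elimination → rate = CL × Css = 0.7620 × 29.8 = 22.71 mg/h

(a) 752 mg; (b) 22.7 mg/h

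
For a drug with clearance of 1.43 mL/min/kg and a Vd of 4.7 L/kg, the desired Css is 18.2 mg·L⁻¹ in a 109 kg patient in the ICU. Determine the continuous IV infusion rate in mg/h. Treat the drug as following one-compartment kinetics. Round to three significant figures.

CL = 1.43 mL/min/kg × 109 kg = 155.9 mL/min = 155.9 × 60/1000 = 9.354 L/h
R₀ = 9.354 × 18.2 = 170.2 mg/h

170 mg/h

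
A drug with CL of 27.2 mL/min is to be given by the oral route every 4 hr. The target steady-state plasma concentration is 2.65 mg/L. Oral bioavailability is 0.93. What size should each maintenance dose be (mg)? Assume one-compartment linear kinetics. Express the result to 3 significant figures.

18.6 mg

CL = 27.2 mL/min × 60/1000 = 1.632 L/h
D = CL × Css × τ / F = 1.632 × 2.65 × 4 / 0.93 = 18.60 mg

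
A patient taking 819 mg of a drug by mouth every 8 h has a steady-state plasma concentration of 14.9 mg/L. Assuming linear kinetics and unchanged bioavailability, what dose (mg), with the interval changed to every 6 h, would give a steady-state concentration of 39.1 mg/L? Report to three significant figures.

1610 mg

With linear kinetics, Css is proportional to dose rate (D/τ) at fixed clearance.
D₂ = D₁ × (Css,target / Css,current) × (τ₂/τ₁) = 819 × (39.1/14.9) × (6/8) = 1612 mg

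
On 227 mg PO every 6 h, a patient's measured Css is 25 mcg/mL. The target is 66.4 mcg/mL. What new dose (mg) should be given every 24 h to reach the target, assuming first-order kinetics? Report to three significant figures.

2410 mg

With linear kinetics, Css is proportional to dose rate (D/τ) at fixed clearance.
D₂ = D₁ × (Css,target / Css,current) × (τ₂/τ₁) = 227 × (66.4/25) × (24/6) = 2412 mg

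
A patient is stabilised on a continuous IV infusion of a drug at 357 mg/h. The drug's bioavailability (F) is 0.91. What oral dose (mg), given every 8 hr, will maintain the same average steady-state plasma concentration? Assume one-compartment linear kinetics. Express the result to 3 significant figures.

To maintain the same Css, the systemic dosing rate must be unchanged: F·D/τ = infusion rate.
D = rate × τ / F = 357 × 8 / 0.91 = 3138 mg

3140 mg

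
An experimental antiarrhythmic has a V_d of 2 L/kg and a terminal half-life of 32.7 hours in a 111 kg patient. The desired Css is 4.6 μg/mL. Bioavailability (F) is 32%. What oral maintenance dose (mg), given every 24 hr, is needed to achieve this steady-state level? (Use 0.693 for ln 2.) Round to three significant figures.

Vd(total) = 111 kg × 2 L/kg = 222.0 L
CL = 0.693 × Vd / t½ = 0.693 × 222.0 / 32.7 = 4.705 L/h
D = CL × Css × τ / F = 4.705 × 4.6 × 24 / 0.32 = 1623 mg

1620 mg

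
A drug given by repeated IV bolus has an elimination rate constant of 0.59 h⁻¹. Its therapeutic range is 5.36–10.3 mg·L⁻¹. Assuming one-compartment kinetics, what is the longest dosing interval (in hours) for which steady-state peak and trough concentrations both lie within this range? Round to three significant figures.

Between IV bolus doses, concentration decays as C = C₀·e^(−kτ), so C_peak/C_trough = e^(kτ).
τ_max = ln(C_peak/C_trough) / k = ln(10.3/5.36) / 0.5900 = 0.6532 / 0.5900 = 1.107 h

1.11 h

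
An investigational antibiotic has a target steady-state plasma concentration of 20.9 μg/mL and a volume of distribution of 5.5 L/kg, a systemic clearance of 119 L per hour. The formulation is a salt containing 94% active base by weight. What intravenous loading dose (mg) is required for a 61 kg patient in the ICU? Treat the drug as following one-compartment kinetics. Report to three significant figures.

Vd(total) = 61 kg × 5.5 L/kg = 335.5 L
LD = Vd × C / S = 335.5 × 20.90 / 0.94 = 7460 mg

7460 mg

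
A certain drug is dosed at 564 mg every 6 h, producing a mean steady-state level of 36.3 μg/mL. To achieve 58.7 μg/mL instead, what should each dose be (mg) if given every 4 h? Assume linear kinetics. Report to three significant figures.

For first-order elimination, Css ∝ F·D/(CL·τ); F and CL are unchanged, so Css ∝ D/τ.
D₂ = D₁ × (Css,target / Css,current) × (τ₂/τ₁) = 564 × (58.7/36.3) × (4/6) = 608.0 mg

608 mg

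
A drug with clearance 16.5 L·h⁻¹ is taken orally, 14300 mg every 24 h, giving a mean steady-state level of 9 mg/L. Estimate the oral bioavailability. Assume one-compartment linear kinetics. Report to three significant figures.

0.249

F·D/τ = CL·Css at steady state → F = CL·Css·τ / D.
F = 16.5 × 9 × 24 / 14300 = 0.249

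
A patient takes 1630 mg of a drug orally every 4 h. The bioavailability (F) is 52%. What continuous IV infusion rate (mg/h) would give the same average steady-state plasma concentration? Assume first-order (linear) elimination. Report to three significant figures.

Equivalent systemic input: infusion rate = F·D/τ.
Rate = 0.52 × 1630 / 4 = 211.9 mg/h

212 mg/h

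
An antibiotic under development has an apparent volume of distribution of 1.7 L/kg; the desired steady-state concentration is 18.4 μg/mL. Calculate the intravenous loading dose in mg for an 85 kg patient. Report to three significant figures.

2660 mg

Vd = 1.7 L/kg × 85 kg = 144.5 L
LD = Vd × C = 144.5 × 18.40 = 2659 mg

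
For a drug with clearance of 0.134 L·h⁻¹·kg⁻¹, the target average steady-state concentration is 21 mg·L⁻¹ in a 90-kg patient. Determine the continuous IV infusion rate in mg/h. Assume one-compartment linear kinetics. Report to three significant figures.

253 mg/h

CL = 0.134 L·h⁻¹·kg⁻¹ × 90 kg = 12.06 L/h
At steady state, infusion rate equals elimination rate: rate in = CL × Css.
Infusion rate = CL · Css = 12.06 L/h × 21 mg/L = 253.3 mg/h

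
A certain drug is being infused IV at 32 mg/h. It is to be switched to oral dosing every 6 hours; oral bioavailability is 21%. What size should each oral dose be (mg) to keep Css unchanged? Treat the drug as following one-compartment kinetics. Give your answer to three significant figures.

914 mg

To maintain the same Css, the systemic dosing rate must be unchanged: F·D/τ = infusion rate.
D = rate × τ / F = 32 × 6 / 0.21 = 914.3 mg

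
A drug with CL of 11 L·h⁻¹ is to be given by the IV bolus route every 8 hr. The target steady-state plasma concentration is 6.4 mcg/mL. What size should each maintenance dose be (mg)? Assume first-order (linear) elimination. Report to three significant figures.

563 mg

At steady state, dose per interval replaces the amount cleared in that interval: D/τ = CL·Css.
D = CL × Css × τ = 11.00 × 6.4 × 8 = 563.2 mg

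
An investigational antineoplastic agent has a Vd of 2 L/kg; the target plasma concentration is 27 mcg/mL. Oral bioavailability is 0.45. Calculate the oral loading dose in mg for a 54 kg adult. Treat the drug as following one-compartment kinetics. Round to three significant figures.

6480 mg

Vd = 2 L/kg × 54 kg = 108.0 L
LD = Vd × C / F = 108.0 × 27.00 / 0.45 = 6480 mg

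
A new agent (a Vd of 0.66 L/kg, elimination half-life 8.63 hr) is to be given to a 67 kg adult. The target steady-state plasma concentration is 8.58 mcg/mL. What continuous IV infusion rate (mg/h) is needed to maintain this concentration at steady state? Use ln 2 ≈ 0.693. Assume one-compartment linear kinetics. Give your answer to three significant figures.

30.5 mg/h

Total Vd = 0.66 × 67 = 44.22 L
k = 0.693/8.63 = 0.08030 h⁻¹, so CL = k·Vd = 0.08030 × 44.22 = 3.551 L/h
Infusion rate = CL × Css = 3.551 × 8.58 = 30.47 mg/h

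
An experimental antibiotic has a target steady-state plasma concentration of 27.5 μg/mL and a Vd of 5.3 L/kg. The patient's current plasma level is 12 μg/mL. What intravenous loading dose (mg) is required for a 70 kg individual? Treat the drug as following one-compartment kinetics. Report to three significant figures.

Vd = 5.3 L/kg × 70 kg = 371.0 L
The loading dose fills Vd to the target concentration.
Concentration deficit ΔC = 27.5 − 12 = 15.50 mg/L
LD = Vd × ΔC = 371.0 × 15.50 = 5751 mg

5750 mg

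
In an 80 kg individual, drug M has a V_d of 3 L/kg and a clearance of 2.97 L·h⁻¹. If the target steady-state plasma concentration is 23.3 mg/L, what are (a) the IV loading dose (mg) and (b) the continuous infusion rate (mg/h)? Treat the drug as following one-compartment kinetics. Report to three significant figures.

(a) 5590 mg; (b) 69.2 mg/h

Total Vd = 3 × 80 = 240.0 L
Loading dose = Vd × C = 240.0 × 23.3 = 5592 mg
Maintenance infusion rate = CL × Css = 2.970 × 23.3 = 69.20 mg/h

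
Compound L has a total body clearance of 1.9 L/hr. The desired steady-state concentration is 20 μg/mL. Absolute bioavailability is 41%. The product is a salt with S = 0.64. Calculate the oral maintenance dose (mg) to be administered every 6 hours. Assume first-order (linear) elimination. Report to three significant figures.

869 mg

D = CL × Css × τ / F / S = 1.900 × 20 × 6 / 0.41 / 0.64 = 868.9 mg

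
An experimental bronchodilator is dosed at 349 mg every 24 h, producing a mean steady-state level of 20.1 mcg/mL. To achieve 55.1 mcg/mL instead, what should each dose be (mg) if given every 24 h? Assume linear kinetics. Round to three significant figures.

With linear kinetics, Css is proportional to dose rate (D/τ) at fixed clearance.
D₂ = D₁ × (Css,target / Css,current) = 349 × 55.1/20.1 = 956.7 mg

957 mg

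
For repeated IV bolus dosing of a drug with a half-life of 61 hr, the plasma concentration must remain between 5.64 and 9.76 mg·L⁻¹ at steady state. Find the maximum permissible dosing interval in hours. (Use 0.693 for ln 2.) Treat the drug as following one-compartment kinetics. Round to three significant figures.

k = 0.693 / t½ = 0.693 / 61 = 0.01136 h⁻¹
Between IV bolus doses, concentration decays as C = C₀·e^(−kτ), so C_peak/C_trough = e^(kτ).
τ_max = ln(C_peak/C_trough) / k = ln(9.76/5.64) / 0.01136 = 0.5484 / 0.01136 = 48.27 h

48.3 h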